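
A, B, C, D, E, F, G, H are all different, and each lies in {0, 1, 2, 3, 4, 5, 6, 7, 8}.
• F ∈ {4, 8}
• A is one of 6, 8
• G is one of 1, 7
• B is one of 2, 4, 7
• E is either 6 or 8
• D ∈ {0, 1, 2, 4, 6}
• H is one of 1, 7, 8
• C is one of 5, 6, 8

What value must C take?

5

The 8 variables together cover exactly {0, 1, 2, 4, 5, 6, 7, 8} — 8 values for 8 variables — and 0 appears only in D's list, so D = 0.
The 7 still-open variables draw from only 7 values {1, 2, 4, 5, 6, 7, 8}, so each is used; only B can be 2, hence B = 2.
The 6 still-open variables together cover exactly {1, 4, 5, 6, 7, 8} — 6 values for 6 variables — and 4 appears only in F's list, so F = 4.
Among the 5 still-open variables, 5 fits only C (and all 5 values in {1, 5, 6, 7, 8} must be used), so C = 5.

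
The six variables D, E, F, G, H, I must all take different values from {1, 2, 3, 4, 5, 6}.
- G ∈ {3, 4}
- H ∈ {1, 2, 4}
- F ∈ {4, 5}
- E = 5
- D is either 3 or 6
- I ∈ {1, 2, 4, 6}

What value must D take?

E's domain is down to {5}, so E = 5. So F can't be 5.
That leaves F = 4. So G, H, I can't be 4.
G's domain is down to {3}, so G = 3. Remove 3 from D.
So D = 6.

6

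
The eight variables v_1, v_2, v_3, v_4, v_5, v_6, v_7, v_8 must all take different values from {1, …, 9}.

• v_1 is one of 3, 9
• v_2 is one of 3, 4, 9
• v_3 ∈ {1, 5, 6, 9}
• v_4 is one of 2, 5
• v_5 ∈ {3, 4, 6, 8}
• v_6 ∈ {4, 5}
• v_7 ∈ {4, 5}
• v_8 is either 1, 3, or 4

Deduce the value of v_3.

6

The 8 variables together cover exactly {1, 2, 3, 4, 5, 6, 8, 9} — 8 values for 8 variables — and 2 appears only in v_4's list, so v_4 = 2.
Among the 7 still-open variables, 8 fits only v_5 (and all 7 values in {1, 3, 4, 5, 6, 8, 9} must be used), so v_5 = 8.
The 6 still-open variables together cover exactly {1, 3, 4, 5, 6, 9} — 6 values for 6 variables — and 6 appears only in v_3's list, so v_3 = 6.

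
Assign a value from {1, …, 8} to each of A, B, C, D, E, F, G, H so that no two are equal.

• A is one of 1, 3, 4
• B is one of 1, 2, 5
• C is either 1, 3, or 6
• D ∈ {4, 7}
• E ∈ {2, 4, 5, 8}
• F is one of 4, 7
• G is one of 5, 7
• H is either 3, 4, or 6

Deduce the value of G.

5

The 8 variables together cover exactly {1, 2, 3, 4, 5, 6, 7, 8} — 8 values for 8 variables — and 8 appears only in E's list, so E = 8.
Among the 7 still-open variables, 2 fits only B (and all 7 values in {1, 2, 3, 4, 5, 6, 7} must be used), so B = 2.
The 6 still-open variables together cover exactly {1, 3, 4, 5, 6, 7} — 6 values for 6 variables — and 5 appears only in G's list, so G = 5.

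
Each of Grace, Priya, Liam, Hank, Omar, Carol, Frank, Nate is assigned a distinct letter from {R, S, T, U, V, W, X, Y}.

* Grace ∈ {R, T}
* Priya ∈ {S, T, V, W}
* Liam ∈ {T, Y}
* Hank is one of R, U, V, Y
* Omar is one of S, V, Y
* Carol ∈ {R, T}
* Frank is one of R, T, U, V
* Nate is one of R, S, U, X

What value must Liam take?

The 8 variables together cover exactly {R, S, T, U, V, W, X, Y} — 8 values for 8 variables — and W appears only in Priya's list, so Priya = W.
Among the 7 still-open variables, X fits only Nate (and all 7 values in {R, S, T, U, V, X, Y} must be used), so Nate = X.
The 6 still-open variables draw from only 6 values {R, S, T, U, V, Y}, so each is used; only Omar can be S, hence Omar = S.
Grace and Carol share exactly the 2 values {R, T}; by pigeonhole those values go to them, so strike R, T from Liam, Hank, Frank.
So Liam = Y.

Y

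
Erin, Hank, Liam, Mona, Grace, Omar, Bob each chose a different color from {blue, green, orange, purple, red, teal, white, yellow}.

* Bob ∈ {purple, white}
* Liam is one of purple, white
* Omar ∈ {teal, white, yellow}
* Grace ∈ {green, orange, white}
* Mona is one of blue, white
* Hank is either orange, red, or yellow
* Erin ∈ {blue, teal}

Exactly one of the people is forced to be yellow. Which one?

The 2 variables Liam and Bob are confined to {purple, white}, which locks those values in; drop them from Mona, Grace, Omar.
Mona's domain is down to {blue}, so Mona = blue. Remove blue from Erin.
Erin has just one choice, so Erin = teal. Eliminate teal elsewhere: Omar.
So yellow goes to Omar.

Omar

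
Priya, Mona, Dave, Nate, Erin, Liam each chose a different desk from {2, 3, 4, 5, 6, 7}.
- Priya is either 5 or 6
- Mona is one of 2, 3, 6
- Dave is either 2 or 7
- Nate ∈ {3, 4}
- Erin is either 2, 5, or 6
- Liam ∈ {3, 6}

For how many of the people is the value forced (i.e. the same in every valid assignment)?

The 6 variables draw from only 6 values {2, 3, 4, 5, 6, 7}, so each is used; only Nate can be 4, hence Nate = 4.
The 5 still-open variables draw from only 5 values {2, 3, 5, 6, 7}, so each is used; only Dave can be 7, hence Dave = 7.
Determined: Dave=7, Nate=4. The other people each still have more than one consistent value. That makes 2.

2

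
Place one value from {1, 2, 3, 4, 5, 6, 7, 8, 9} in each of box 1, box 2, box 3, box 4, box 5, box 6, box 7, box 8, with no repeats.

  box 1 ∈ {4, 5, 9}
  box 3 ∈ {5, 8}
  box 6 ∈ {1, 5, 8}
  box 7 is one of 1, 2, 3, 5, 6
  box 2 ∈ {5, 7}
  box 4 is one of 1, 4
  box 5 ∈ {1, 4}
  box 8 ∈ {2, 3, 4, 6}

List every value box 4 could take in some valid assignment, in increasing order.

1, 4

The 2 variables box 4 and box 5 are confined to {1, 4}, which locks those values in; drop them from box 1, box 6, box 7, box 8.
The 2 variables box 3 and box 6 are confined to {5, 8}, which locks those values in; drop them from box 1, box 2, box 7.
box 1 must be 9 (only option left).
That leaves box 2 = 7.
No further eliminations apply; box 4 can still be any of 1, 4.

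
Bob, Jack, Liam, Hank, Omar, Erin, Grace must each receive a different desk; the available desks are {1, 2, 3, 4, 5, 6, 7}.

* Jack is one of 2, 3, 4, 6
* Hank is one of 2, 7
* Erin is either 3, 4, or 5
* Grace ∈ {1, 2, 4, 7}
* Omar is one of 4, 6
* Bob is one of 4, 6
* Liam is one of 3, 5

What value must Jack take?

2

Among the 7 variables, 1 fits only Grace (and all 7 values in {1, 2, 3, 4, 5, 6, 7} must be used), so Grace = 1.
Among the 6 still-open variables, 7 fits only Hank (and all 6 values in {2, 3, 4, 5, 6, 7} must be used), so Hank = 7.
Among the 5 still-open variables, 2 fits only Jack (and all 5 values in {2, 3, 4, 5, 6} must be used), so Jack = 2.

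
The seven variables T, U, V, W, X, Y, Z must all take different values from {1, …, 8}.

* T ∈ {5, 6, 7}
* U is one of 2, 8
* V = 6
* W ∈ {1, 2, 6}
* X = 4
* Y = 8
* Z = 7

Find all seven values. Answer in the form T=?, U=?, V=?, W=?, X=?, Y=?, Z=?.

V has just one choice, so V = 6. So T, W can't be 6.
X's domain is down to {4}, so X = 4.
That leaves Y = 8. So U can't be 8.
That leaves Z = 7. Strike 7 from T.
T's domain is down to {5}, so T = 5.
U must be 2 (only option left). So W can't be 2.
W has just one choice, so W = 1.

T=5, U=2, V=6, W=1, X=4, Y=8, Z=7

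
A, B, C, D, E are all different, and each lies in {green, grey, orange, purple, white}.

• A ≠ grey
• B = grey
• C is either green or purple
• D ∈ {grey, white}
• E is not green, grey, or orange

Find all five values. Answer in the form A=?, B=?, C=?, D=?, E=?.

A=orange, B=grey, C=green, D=white, E=purple

B must be grey (only option left). So D can't be grey.
D has just one choice, so D = white. Eliminate white elsewhere: A, E.
E's domain is down to {purple}, so E = purple. Strike purple from A, C.
C's domain is down to {green}, so C = green. Strike green from A.
A's domain is down to {orange}, so A = orange.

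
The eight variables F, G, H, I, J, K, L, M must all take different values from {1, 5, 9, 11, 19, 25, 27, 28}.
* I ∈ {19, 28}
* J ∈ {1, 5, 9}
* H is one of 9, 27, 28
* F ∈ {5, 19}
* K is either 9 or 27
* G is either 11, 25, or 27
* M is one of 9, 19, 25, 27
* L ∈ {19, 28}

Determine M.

Among the 8 variables, 1 fits only J (and all 8 values in {1, 5, 9, 11, 19, 25, 27, 28} must be used), so J = 1.
The 7 still-open variables draw from only 7 values {5, 9, 11, 19, 25, 27, 28}, so each is used; only F can be 5, hence F = 5.
The 6 still-open variables draw from only 6 values {9, 11, 19, 25, 27, 28}, so each is used; only G can be 11, hence G = 11.
The 5 still-open variables together cover exactly {9, 19, 25, 27, 28} — 5 values for 5 variables — and 25 appears only in M's list, so M = 25.

25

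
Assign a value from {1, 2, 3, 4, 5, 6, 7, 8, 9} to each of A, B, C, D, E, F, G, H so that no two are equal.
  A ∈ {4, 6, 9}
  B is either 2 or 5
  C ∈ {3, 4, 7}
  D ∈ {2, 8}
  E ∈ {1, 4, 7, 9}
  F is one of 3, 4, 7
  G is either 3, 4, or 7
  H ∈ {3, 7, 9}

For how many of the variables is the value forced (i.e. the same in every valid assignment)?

3

C, F, G share exactly the 3 values {3, 4, 7}; by pigeonhole those values go to them, so strike 3, 4, 7 from A, E, H.
H's domain is down to {9}, so H = 9. So A, E can't be 9.
That leaves A = 6.
E must be 1 (only option left).
Determined: A=6, E=1, H=9. The other variables each still have more than one consistent value. That makes 3.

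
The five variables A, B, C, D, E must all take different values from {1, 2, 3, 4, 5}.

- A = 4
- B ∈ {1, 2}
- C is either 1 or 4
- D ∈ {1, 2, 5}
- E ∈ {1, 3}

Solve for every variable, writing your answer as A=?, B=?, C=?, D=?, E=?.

A=4, B=2, C=1, D=5, E=3

A has just one choice, so A = 4. Strike 4 from C.
C has just one choice, so C = 1. Eliminate 1 elsewhere: B, D, E.
E's domain is down to {3}, so E = 3.
B's domain is down to {2}, so B = 2. So D can't be 2.
D must be 5 (only option left).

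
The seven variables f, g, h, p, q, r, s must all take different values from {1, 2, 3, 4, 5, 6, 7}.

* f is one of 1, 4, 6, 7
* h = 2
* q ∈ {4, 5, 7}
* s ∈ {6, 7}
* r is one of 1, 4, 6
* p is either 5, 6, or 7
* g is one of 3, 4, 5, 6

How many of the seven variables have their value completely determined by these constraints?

2

h's domain is down to {2}, so h = 2.
The 6 still-open variables draw from only 6 values {1, 3, 4, 5, 6, 7}, so each is used; only g can be 3, hence g = 3.
Determined: g=3, h=2. The other variables each still have more than one consistent value. That makes 2.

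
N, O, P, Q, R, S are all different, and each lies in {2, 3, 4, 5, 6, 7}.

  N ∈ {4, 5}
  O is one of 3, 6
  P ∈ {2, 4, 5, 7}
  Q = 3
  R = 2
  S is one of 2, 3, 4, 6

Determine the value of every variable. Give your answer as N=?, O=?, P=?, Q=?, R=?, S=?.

N=5, O=6, P=7, Q=3, R=2, S=4

Q's domain is down to {3}, so Q = 3. Remove 3 from O, S.
R must be 2 (only option left). Strike 2 from P, S.
O has just one choice, so O = 6. Eliminate 6 elsewhere: S.
That leaves S = 4. Remove 4 from N, P.
That leaves N = 5. Remove 5 from P.
P has just one choice, so P = 7.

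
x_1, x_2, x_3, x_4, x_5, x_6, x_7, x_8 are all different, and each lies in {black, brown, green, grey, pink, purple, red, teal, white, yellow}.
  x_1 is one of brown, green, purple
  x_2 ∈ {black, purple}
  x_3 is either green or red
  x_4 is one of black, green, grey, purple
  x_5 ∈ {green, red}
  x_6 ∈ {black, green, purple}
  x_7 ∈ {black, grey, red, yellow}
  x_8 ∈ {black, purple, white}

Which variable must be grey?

Among the 8 variables, brown fits only x_1 (and all 8 values in {black, brown, green, grey, purple, red, white, yellow} must be used), so x_1 = brown.
Among the 7 still-open variables, white fits only x_8 (and all 7 values in {black, green, grey, purple, red, white, yellow} must be used), so x_8 = white.
Among the 6 still-open variables, yellow fits only x_7 (and all 6 values in {black, green, grey, purple, red, yellow} must be used), so x_7 = yellow.
The 5 still-open variables draw from only 5 values {black, green, grey, purple, red}, so each is used; only x_4 can be grey, hence x_4 = grey.

x_4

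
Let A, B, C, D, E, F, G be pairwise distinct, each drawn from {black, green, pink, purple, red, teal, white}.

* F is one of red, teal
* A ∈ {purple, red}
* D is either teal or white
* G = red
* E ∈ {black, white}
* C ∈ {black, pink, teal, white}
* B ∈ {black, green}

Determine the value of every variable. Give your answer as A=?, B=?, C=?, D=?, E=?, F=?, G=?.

A=purple, B=green, C=pink, D=white, E=black, F=teal, G=red

G must be red (only option left). So A, F can't be red.
A has just one choice, so A = purple.
F's domain is down to {teal}, so F = teal. Remove teal from C, D.
D has just one choice, so D = white. So C, E can't be white.
That leaves E = black. Remove black from B, C.
B's domain is down to {green}, so B = green.
C must be pink (only option left).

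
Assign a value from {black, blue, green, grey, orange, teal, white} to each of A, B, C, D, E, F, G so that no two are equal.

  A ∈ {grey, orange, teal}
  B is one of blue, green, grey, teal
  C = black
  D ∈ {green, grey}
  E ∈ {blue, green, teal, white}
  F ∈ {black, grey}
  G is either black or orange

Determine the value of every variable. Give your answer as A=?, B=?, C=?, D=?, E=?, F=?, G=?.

C has just one choice, so C = black. Eliminate black elsewhere: F, G.
F must be grey (only option left). Eliminate grey elsewhere: A, B, D.
G must be orange (only option left). So A can't be orange.
A's domain is down to {teal}, so A = teal. Remove teal from B, E.
D must be green (only option left). Eliminate green elsewhere: B, E.
That leaves B = blue. Strike blue from E.
E's domain is down to {white}, so E = white.

A=teal, B=blue, C=black, D=green, E=white, F=grey, G=orange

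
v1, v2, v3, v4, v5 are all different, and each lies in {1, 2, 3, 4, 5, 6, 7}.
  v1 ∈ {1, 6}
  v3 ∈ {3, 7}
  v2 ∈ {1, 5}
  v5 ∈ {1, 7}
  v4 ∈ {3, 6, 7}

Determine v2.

The 5 variables together cover exactly {1, 3, 5, 6, 7} — 5 values for 5 variables — and 5 appears only in v2's list, so v2 = 5.

5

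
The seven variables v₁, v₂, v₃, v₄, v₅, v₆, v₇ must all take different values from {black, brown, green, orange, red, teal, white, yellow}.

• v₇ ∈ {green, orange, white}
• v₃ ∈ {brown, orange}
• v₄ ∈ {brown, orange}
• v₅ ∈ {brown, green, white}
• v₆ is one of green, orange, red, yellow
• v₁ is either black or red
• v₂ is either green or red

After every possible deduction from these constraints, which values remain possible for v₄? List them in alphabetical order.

brown, orange

Among the 7 variables, black fits only v₁ (and all 7 values in {black, brown, green, orange, red, white, yellow} must be used), so v₁ = black.
The 6 still-open variables draw from only 6 values {brown, green, orange, red, white, yellow}, so each is used; only v₆ can be yellow, hence v₆ = yellow.
Among the 5 still-open variables, red fits only v₂ (and all 5 values in {brown, green, orange, red, white} must be used), so v₂ = red.
v₃ and v₄ share exactly the 2 values {brown, orange}; by pigeonhole those values go to them, so strike brown, orange from v₅, v₇.
No further eliminations apply; v₄ can still be any of brown, orange.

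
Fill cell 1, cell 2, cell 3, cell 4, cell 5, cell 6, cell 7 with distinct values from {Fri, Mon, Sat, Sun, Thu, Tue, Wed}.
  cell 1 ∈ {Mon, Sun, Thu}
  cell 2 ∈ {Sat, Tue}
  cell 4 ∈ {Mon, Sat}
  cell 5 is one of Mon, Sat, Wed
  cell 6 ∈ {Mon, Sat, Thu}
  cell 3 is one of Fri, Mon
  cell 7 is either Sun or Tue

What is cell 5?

Wed

The 7 variables draw from only 7 values {Fri, Mon, Sat, Sun, Thu, Tue, Wed}, so each is used; only cell 3 can be Fri, hence cell 3 = Fri.
The 6 still-open variables draw from only 6 values {Mon, Sat, Sun, Thu, Tue, Wed}, so each is used; only cell 5 can be Wed, hence cell 5 = Wed.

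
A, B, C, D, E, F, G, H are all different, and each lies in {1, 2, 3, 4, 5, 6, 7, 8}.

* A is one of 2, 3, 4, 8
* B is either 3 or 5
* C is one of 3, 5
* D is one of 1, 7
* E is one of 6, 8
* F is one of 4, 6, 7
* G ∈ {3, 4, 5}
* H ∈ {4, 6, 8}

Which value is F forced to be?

The 8 variables draw from only 8 values {1, 2, 3, 4, 5, 6, 7, 8}, so each is used; only D can be 1, hence D = 1.
The 7 still-open variables together cover exactly {2, 3, 4, 5, 6, 7, 8} — 7 values for 7 variables — and 2 appears only in A's list, so A = 2.
Among the 6 still-open variables, 7 fits only F (and all 6 values in {3, 4, 5, 6, 7, 8} must be used), so F = 7.

7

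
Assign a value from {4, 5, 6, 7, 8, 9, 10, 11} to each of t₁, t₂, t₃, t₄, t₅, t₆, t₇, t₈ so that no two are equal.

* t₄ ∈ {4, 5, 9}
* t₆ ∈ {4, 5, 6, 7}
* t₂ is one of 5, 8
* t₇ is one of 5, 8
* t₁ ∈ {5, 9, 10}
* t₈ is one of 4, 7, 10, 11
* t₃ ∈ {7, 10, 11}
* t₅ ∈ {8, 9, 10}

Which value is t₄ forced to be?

The 8 variables together cover exactly {4, 5, 6, 7, 8, 9, 10, 11} — 8 values for 8 variables — and 6 appears only in t₆'s list, so t₆ = 6.
The 2 variables t₂ and t₇ are confined to {5, 8}, which locks those values in; drop them from t₁, t₄, t₅.
t₁ and t₅ share exactly the 2 values {9, 10}; by pigeonhole those values go to them, so strike 9, 10 from t₃, t₄, t₈.
So t₄ = 4.

4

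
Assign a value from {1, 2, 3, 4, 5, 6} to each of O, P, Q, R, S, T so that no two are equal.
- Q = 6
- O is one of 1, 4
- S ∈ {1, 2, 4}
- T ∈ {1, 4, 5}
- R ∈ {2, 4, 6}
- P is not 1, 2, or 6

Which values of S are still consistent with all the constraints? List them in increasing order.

1, 2, 4

Q must be 6 (only option left). Strike 6 from R.
Among the 5 still-open variables, 3 fits only P (and all 5 values in {1, 2, 3, 4, 5} must be used), so P = 3.
The 4 still-open variables draw from only 4 values {1, 2, 4, 5}, so each is used; only T can be 5, hence T = 5.
No further eliminations apply; S can still be any of 1, 2, 4.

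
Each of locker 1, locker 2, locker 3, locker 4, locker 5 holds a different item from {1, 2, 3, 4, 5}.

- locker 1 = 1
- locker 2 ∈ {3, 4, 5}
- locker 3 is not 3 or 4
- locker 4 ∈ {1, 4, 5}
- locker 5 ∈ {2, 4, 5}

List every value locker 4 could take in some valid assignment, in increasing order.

4, 5

locker 1 has just one choice, so locker 1 = 1. So locker 3, locker 4 can't be 1.
Among the 4 still-open variables, 3 fits only locker 2 (and all 4 values in {2, 3, 4, 5} must be used), so locker 2 = 3.
No further eliminations apply; locker 4 can still be any of 4, 5.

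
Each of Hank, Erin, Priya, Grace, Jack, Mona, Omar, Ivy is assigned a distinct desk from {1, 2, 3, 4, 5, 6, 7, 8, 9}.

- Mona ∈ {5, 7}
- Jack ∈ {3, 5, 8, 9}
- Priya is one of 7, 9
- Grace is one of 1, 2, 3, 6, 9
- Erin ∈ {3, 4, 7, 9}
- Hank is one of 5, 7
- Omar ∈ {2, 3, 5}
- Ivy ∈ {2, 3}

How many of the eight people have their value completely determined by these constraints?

Hank and Mona share exactly the 2 values {5, 7}; by pigeonhole those values go to them, so strike 5, 7 from Erin, Priya, Jack, Omar.
Priya must be 9 (only option left). Eliminate 9 elsewhere: Erin, Grace, Jack.
The 2 variables Omar and Ivy are confined to {2, 3}, which locks those values in; drop them from Erin, Grace, Jack.
Erin must be 4 (only option left).
Jack's domain is down to {8}, so Jack = 8.
Determined: Erin=4, Priya=9, Jack=8. The other people each still have more than one consistent value. That makes 3.

3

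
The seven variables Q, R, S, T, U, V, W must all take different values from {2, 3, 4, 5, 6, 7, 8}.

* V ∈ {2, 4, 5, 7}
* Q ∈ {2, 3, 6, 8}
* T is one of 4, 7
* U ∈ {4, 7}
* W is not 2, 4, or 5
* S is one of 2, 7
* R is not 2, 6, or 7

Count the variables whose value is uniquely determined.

T and U between them cover only {4, 7} — a naked pair. Remove those values from R, S, V, W.
That leaves S = 2. Eliminate 2 elsewhere: Q, V.
V has just one choice, so V = 5. Remove 5 from R.
Determined: S=2, V=5. The other variables each still have more than one consistent value. That makes 2.

2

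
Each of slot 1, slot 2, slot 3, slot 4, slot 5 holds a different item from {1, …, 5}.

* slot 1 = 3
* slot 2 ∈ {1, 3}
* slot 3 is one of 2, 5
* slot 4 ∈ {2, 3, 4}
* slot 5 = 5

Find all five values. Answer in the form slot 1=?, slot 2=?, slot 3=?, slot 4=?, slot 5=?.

slot 1's domain is down to {3}, so slot 1 = 3. Remove 3 from slot 2, slot 4.
slot 2 must be 1 (only option left).
slot 5 must be 5 (only option left). Strike 5 from slot 3.
slot 3's domain is down to {2}, so slot 3 = 2. Eliminate 2 elsewhere: slot 4.
slot 4's domain is down to {4}, so slot 4 = 4.

slot 1=3, slot 2=1, slot 3=2, slot 4=4, slot 5=5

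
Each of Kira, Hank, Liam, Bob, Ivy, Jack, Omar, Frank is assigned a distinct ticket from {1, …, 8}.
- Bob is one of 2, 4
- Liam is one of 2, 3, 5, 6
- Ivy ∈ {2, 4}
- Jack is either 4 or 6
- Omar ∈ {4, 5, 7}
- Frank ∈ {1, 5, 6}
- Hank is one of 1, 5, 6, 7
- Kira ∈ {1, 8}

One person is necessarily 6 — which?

Jack

The 8 variables together cover exactly {1, 2, 3, 4, 5, 6, 7, 8} — 8 values for 8 variables — and 3 appears only in Liam's list, so Liam = 3.
Among the 7 still-open variables, 8 fits only Kira (and all 7 values in {1, 2, 4, 5, 6, 7, 8} must be used), so Kira = 8.
Bob and Ivy between them cover only {2, 4} — a naked pair. Remove those values from Jack, Omar.
So 6 goes to Jack.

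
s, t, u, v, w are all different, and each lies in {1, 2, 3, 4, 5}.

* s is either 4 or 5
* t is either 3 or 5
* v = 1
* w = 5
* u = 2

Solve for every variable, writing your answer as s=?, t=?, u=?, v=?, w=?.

s=4, t=3, u=2, v=1, w=5

u's domain is down to {2}, so u = 2.
That leaves v = 1.
w has just one choice, so w = 5. Strike 5 from s, t.
That leaves s = 4.
t must be 3 (only option left).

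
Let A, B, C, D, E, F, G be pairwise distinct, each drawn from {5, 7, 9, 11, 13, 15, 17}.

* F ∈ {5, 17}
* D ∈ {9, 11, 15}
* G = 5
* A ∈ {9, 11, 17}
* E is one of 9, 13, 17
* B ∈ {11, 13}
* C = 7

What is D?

15

C must be 7 (only option left).
G has just one choice, so G = 5. Remove 5 from F.
F's domain is down to {17}, so F = 17. Eliminate 17 elsewhere: A, E.
The 4 still-open variables draw from only 4 values {9, 11, 13, 15}, so each is used; only D can be 15, hence D = 15.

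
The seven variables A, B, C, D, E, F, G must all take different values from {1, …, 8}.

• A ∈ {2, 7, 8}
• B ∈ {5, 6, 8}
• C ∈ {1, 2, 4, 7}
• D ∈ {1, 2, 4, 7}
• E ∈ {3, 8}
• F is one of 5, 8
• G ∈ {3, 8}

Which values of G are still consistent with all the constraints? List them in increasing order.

3, 8

E and G between them cover only {3, 8} — a naked pair. Remove those values from A, B, F.
F has just one choice, so F = 5. Strike 5 from B.
B has just one choice, so B = 6.
No further eliminations apply; G can still be any of 3, 8.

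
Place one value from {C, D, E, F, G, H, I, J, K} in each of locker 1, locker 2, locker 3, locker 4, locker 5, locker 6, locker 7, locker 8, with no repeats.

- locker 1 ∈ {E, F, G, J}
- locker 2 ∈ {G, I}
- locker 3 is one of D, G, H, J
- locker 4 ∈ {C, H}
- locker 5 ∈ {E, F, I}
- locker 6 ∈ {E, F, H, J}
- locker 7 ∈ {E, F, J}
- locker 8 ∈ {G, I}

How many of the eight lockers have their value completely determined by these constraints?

The 8 variables draw from only 8 values {C, D, E, F, G, H, I, J}, so each is used; only locker 4 can be C, hence locker 4 = C.
The 7 still-open variables together cover exactly {D, E, F, G, H, I, J} — 7 values for 7 variables — and D appears only in locker 3's list, so locker 3 = D.
The 6 still-open variables together cover exactly {E, F, G, H, I, J} — 6 values for 6 variables — and H appears only in locker 6's list, so locker 6 = H.
The 2 variables locker 2 and locker 8 are confined to {G, I}, which locks those values in; drop them from locker 1, locker 5.
Determined: locker 3=D, locker 4=C, locker 6=H. The other lockers each still have more than one consistent value. That makes 3.

3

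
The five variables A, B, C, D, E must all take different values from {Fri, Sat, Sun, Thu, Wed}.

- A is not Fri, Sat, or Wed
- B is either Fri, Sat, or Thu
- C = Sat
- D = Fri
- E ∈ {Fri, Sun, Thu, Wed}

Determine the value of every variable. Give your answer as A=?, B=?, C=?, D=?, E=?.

A=Sun, B=Thu, C=Sat, D=Fri, E=Wed

C has just one choice, so C = Sat. Remove Sat from B.
D has just one choice, so D = Fri. Strike Fri from B, E.
That leaves B = Thu. Remove Thu from A, E.
A's domain is down to {Sun}, so A = Sun. So E can't be Sun.
E must be Wed (only option left).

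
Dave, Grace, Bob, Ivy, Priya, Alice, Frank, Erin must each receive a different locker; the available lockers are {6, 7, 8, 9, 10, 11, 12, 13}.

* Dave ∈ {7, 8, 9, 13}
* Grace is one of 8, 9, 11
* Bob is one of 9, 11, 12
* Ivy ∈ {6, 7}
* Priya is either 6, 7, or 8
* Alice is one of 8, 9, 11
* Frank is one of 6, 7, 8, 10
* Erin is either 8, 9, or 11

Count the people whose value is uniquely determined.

The 8 variables draw from only 8 values {6, 7, 8, 9, 10, 11, 12, 13}, so each is used; only Frank can be 10, hence Frank = 10.
The 7 still-open variables draw from only 7 values {6, 7, 8, 9, 11, 12, 13}, so each is used; only Bob can be 12, hence Bob = 12.
The 6 still-open variables draw from only 6 values {6, 7, 8, 9, 11, 13}, so each is used; only Dave can be 13, hence Dave = 13.
Grace, Alice, Erin between them cover only {8, 9, 11} — a naked triple. Remove those values from Priya.
Determined: Dave=13, Bob=12, Frank=10. The other people each still have more than one consistent value. That makes 3.

3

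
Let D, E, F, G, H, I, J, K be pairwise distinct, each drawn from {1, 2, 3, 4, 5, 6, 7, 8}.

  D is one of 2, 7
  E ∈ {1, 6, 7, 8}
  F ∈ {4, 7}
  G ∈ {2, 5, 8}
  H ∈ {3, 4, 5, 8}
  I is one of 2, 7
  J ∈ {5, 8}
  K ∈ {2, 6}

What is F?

4

Among the 8 variables, 1 fits only E (and all 8 values in {1, 2, 3, 4, 5, 6, 7, 8} must be used), so E = 1.
The 7 still-open variables draw from only 7 values {2, 3, 4, 5, 6, 7, 8}, so each is used; only H can be 3, hence H = 3.
The 6 still-open variables together cover exactly {2, 4, 5, 6, 7, 8} — 6 values for 6 variables — and 4 appears only in F's list, so F = 4.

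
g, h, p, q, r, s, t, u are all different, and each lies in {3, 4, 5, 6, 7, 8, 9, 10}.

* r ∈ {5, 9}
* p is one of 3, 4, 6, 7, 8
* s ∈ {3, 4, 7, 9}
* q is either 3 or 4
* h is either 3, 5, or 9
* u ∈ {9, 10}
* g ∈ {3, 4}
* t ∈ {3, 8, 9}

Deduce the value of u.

10

The 8 variables together cover exactly {3, 4, 5, 6, 7, 8, 9, 10} — 8 values for 8 variables — and 6 appears only in p's list, so p = 6.
The 7 still-open variables together cover exactly {3, 4, 5, 7, 8, 9, 10} — 7 values for 7 variables — and 7 appears only in s's list, so s = 7.
The 6 still-open variables together cover exactly {3, 4, 5, 8, 9, 10} — 6 values for 6 variables — and 8 appears only in t's list, so t = 8.
The 5 still-open variables together cover exactly {3, 4, 5, 9, 10} — 5 values for 5 variables — and 10 appears only in u's list, so u = 10.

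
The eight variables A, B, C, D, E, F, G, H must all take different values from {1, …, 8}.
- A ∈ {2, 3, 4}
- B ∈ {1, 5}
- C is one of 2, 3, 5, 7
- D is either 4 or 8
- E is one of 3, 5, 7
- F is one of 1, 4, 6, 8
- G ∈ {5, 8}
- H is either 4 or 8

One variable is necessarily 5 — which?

G

The 8 variables together cover exactly {1, 2, 3, 4, 5, 6, 7, 8} — 8 values for 8 variables — and 6 appears only in F's list, so F = 6.
The 7 still-open variables draw from only 7 values {1, 2, 3, 4, 5, 7, 8}, so each is used; only B can be 1, hence B = 1.
D and H share exactly the 2 values {4, 8}; by pigeonhole those values go to them, so strike 4, 8 from A, G.
So 5 goes to G.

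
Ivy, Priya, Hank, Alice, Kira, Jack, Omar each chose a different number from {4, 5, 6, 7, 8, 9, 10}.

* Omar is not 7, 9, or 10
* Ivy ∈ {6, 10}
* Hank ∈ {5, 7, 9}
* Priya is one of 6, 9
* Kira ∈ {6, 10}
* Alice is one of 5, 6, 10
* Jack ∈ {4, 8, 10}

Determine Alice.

5

Among the 7 variables, 7 fits only Hank (and all 7 values in {4, 5, 6, 7, 8, 9, 10} must be used), so Hank = 7.
Among the 6 still-open variables, 9 fits only Priya (and all 6 values in {4, 5, 6, 8, 9, 10} must be used), so Priya = 9.
The 2 variables Ivy and Kira are confined to {6, 10}, which locks those values in; drop them from Alice, Jack, Omar.
So Alice = 5.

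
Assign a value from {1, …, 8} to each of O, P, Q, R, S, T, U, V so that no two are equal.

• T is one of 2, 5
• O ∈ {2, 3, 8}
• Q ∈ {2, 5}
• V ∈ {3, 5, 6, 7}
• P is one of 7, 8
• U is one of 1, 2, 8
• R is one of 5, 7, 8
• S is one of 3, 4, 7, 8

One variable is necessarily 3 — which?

O

The 8 variables together cover exactly {1, 2, 3, 4, 5, 6, 7, 8} — 8 values for 8 variables — and 1 appears only in U's list, so U = 1.
The 7 still-open variables draw from only 7 values {2, 3, 4, 5, 6, 7, 8}, so each is used; only S can be 4, hence S = 4.
The 6 still-open variables together cover exactly {2, 3, 5, 6, 7, 8} — 6 values for 6 variables — and 6 appears only in V's list, so V = 6.
Among the 5 still-open variables, 3 fits only O (and all 5 values in {2, 3, 5, 7, 8} must be used), so O = 3.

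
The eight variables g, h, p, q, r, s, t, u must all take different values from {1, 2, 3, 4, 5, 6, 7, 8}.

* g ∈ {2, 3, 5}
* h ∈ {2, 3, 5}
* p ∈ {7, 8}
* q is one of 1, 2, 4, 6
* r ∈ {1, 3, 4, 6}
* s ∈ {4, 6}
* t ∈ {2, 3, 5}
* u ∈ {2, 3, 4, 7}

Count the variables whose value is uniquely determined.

Among the 8 variables, 8 fits only p (and all 8 values in {1, 2, 3, 4, 5, 6, 7, 8} must be used), so p = 8.
Among the 7 still-open variables, 7 fits only u (and all 7 values in {1, 2, 3, 4, 5, 6, 7} must be used), so u = 7.
The 3 variables g, h, t are confined to {2, 3, 5}, which locks those values in; drop them from q, r.
Determined: p=8, u=7. The other variables each still have more than one consistent value. That makes 2.

2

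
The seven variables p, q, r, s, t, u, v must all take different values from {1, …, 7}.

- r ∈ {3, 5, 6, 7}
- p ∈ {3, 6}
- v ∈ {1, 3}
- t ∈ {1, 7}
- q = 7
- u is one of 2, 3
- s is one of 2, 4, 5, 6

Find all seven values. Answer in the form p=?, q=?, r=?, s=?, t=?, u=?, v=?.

q's domain is down to {7}, so q = 7. Strike 7 from r, t.
t must be 1 (only option left). So v can't be 1.
v's domain is down to {3}, so v = 3. So p, r, u can't be 3.
p's domain is down to {6}, so p = 6. So r, s can't be 6.
r's domain is down to {5}, so r = 5. Strike 5 from s.
u has just one choice, so u = 2. So s can't be 2.
That leaves s = 4.

p=6, q=7, r=5, s=4, t=1, u=2, v=3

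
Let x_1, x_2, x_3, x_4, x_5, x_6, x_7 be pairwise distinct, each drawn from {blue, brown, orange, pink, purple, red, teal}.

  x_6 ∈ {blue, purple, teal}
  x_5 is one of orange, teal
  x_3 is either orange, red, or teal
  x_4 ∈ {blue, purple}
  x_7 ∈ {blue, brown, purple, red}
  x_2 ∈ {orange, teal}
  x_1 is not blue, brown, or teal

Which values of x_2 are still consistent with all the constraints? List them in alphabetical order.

orange, teal

The 7 variables together cover exactly {blue, brown, orange, pink, purple, red, teal} — 7 values for 7 variables — and brown appears only in x_7's list, so x_7 = brown.
Among the 6 still-open variables, pink fits only x_1 (and all 6 values in {blue, orange, pink, purple, red, teal} must be used), so x_1 = pink.
Among the 5 still-open variables, red fits only x_3 (and all 5 values in {blue, orange, purple, red, teal} must be used), so x_3 = red.
x_2 and x_5 share exactly the 2 values {orange, teal}; by pigeonhole those values go to them, so strike orange, teal from x_6.
No further eliminations apply; x_2 can still be any of orange, teal.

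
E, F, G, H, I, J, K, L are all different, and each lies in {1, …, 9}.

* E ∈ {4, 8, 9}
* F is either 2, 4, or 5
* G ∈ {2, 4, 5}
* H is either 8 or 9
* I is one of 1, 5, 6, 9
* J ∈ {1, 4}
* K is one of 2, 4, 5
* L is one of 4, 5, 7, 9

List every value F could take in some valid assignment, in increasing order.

2, 4, 5

The 8 variables draw from only 8 values {1, 2, 4, 5, 6, 7, 8, 9}, so each is used; only I can be 6, hence I = 6.
The 7 still-open variables draw from only 7 values {1, 2, 4, 5, 7, 8, 9}, so each is used; only J can be 1, hence J = 1.
The 6 still-open variables draw from only 6 values {2, 4, 5, 7, 8, 9}, so each is used; only L can be 7, hence L = 7.
The 3 variables F, G, K are confined to {2, 4, 5}, which locks those values in; drop them from E.
No further eliminations apply; F can still be any of 2, 4, 5.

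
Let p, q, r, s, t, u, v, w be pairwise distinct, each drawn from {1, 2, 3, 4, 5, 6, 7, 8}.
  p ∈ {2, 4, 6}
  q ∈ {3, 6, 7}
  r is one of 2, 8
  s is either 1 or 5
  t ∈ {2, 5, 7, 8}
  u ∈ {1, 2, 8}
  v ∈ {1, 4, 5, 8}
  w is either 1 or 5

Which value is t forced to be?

7

The 8 variables draw from only 8 values {1, 2, 3, 4, 5, 6, 7, 8}, so each is used; only q can be 3, hence q = 3.
The 7 still-open variables together cover exactly {1, 2, 4, 5, 6, 7, 8} — 7 values for 7 variables — and 6 appears only in p's list, so p = 6.
The 6 still-open variables together cover exactly {1, 2, 4, 5, 7, 8} — 6 values for 6 variables — and 4 appears only in v's list, so v = 4.
Among the 5 still-open variables, 7 fits only t (and all 5 values in {1, 2, 5, 7, 8} must be used), so t = 7.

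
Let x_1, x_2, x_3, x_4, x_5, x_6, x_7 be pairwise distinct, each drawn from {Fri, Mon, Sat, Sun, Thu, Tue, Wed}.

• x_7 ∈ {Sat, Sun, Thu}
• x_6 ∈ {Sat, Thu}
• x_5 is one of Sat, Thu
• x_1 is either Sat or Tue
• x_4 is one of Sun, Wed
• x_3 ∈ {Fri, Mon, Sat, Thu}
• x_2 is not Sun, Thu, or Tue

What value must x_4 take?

Wed

The 7 variables together cover exactly {Fri, Mon, Sat, Sun, Thu, Tue, Wed} — 7 values for 7 variables — and Tue appears only in x_1's list, so x_1 = Tue.
The 2 variables x_5 and x_6 are confined to {Sat, Thu}, which locks those values in; drop them from x_2, x_3, x_7.
x_7 must be Sun (only option left). Remove Sun from x_4.
So x_4 = Wed.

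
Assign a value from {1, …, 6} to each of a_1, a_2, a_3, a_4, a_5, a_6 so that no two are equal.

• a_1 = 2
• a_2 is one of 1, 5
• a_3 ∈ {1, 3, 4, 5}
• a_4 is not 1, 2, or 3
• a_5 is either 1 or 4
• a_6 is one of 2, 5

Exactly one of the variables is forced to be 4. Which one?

a_5

a_1's domain is down to {2}, so a_1 = 2. Remove 2 from a_6.
a_6 must be 5 (only option left). So a_2, a_3, a_4 can't be 5.
That leaves a_2 = 1. Eliminate 1 elsewhere: a_3, a_5.
So 4 goes to a_5.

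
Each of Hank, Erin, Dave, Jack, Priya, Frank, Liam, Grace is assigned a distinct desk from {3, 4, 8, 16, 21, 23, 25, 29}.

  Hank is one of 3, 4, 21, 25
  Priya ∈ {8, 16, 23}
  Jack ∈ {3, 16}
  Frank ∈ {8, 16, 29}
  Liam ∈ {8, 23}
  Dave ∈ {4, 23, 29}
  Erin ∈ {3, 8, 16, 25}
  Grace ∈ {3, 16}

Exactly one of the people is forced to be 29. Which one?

Frank

The 8 variables draw from only 8 values {3, 4, 8, 16, 21, 23, 25, 29}, so each is used; only Hank can be 21, hence Hank = 21.
The 7 still-open variables together cover exactly {3, 4, 8, 16, 23, 25, 29} — 7 values for 7 variables — and 4 appears only in Dave's list, so Dave = 4.
The 6 still-open variables together cover exactly {3, 8, 16, 23, 25, 29} — 6 values for 6 variables — and 25 appears only in Erin's list, so Erin = 25.
Among the 5 still-open variables, 29 fits only Frank (and all 5 values in {3, 8, 16, 23, 29} must be used), so Frank = 29.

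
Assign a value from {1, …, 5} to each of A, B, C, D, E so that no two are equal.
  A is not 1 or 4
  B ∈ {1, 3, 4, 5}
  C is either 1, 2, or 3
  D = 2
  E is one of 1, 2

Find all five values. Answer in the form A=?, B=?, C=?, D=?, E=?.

A=5, B=4, C=3, D=2, E=1

D has just one choice, so D = 2. Remove 2 from A, C, E.
E has just one choice, so E = 1. Strike 1 from B, C.
C has just one choice, so C = 3. Strike 3 from A, B.
A's domain is down to {5}, so A = 5. So B can't be 5.
B has just one choice, so B = 4.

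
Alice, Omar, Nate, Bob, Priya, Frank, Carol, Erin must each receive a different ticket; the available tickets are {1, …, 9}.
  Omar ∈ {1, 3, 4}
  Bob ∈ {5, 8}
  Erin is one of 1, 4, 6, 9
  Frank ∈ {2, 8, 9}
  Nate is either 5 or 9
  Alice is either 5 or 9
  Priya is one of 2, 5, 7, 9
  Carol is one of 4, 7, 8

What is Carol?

The 2 variables Alice and Nate are confined to {5, 9}, which locks those values in; drop them from Bob, Priya, Frank, Erin.
Bob's domain is down to {8}, so Bob = 8. Eliminate 8 elsewhere: Frank, Carol.
Frank must be 2 (only option left). Strike 2 from Priya.
Priya must be 7 (only option left). Remove 7 from Carol.
So Carol = 4.

4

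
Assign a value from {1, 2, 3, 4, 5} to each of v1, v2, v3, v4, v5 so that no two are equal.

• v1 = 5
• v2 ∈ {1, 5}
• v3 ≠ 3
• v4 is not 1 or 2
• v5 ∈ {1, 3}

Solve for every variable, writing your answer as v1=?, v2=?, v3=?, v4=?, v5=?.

v1=5, v2=1, v3=2, v4=4, v5=3

v1's domain is down to {5}, so v1 = 5. Strike 5 from v2, v3, v4.
v2 must be 1 (only option left). Eliminate 1 elsewhere: v3, v5.
v5 has just one choice, so v5 = 3. So v4 can't be 3.
v4 must be 4 (only option left). Remove 4 from v3.
v3's domain is down to {2}, so v3 = 2.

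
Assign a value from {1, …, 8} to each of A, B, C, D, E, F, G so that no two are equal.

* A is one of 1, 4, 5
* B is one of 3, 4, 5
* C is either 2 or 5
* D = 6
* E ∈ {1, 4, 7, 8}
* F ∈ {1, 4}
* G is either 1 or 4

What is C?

2

D must be 6 (only option left).
The 2 variables F and G are confined to {1, 4}, which locks those values in; drop them from A, B, E.
That leaves A = 5. Eliminate 5 elsewhere: B, C.
So C = 2.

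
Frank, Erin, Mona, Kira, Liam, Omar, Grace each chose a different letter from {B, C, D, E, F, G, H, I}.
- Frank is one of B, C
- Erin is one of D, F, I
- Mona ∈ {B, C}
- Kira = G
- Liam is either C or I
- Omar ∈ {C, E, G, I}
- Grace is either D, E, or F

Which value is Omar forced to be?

Kira must be G (only option left). Remove G from Omar.
Frank and Mona between them cover only {B, C} — a naked pair. Remove those values from Liam, Omar.
Liam must be I (only option left). Eliminate I elsewhere: Erin, Omar.
So Omar = E.

E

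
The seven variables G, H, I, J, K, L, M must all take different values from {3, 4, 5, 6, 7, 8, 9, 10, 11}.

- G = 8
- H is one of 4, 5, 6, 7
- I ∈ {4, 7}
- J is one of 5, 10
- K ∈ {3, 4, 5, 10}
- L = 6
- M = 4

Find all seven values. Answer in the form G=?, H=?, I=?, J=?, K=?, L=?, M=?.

G=8, H=5, I=7, J=10, K=3, L=6, M=4

G's domain is down to {8}, so G = 8.
L's domain is down to {6}, so L = 6. So H can't be 6.
M's domain is down to {4}, so M = 4. Strike 4 from H, I, K.
I must be 7 (only option left). Remove 7 from H.
H's domain is down to {5}, so H = 5. So J, K can't be 5.
That leaves J = 10. Eliminate 10 elsewhere: K.
K's domain is down to {3}, so K = 3.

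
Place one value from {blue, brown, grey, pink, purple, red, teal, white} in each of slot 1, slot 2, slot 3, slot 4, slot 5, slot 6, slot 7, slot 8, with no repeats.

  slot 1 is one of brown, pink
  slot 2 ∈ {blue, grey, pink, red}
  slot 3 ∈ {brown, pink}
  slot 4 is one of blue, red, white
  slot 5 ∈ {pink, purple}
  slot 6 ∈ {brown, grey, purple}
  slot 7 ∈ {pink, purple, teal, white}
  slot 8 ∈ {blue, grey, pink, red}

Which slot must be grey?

Among the 8 variables, teal fits only slot 7 (and all 8 values in {blue, brown, grey, pink, purple, red, teal, white} must be used), so slot 7 = teal.
The 7 still-open variables draw from only 7 values {blue, brown, grey, pink, purple, red, white}, so each is used; only slot 4 can be white, hence slot 4 = white.
slot 1 and slot 3 share exactly the 2 values {brown, pink}; by pigeonhole those values go to them, so strike brown, pink from slot 2, slot 5, slot 6, slot 8.
slot 5 has just one choice, so slot 5 = purple. Remove purple from slot 6.
So grey goes to slot 6.

slot 6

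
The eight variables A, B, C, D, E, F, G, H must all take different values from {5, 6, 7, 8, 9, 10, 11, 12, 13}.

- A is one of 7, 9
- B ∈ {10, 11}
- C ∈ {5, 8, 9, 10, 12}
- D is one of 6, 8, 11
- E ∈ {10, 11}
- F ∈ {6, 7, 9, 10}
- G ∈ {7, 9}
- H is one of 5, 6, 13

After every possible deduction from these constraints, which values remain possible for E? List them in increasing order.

10, 11

A and G between them cover only {7, 9} — a naked pair. Remove those values from C, F.
B and E between them cover only {10, 11} — a naked pair. Remove those values from C, D, F.
F must be 6 (only option left). Remove 6 from D, H.
That leaves D = 8. Strike 8 from C.
No further eliminations apply; E can still be any of 10, 11.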